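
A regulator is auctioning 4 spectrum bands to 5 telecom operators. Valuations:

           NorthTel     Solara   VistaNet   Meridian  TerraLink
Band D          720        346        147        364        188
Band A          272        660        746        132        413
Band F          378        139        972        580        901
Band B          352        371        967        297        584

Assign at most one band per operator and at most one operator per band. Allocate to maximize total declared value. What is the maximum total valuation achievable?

Max total: $3248M

This is the linear assignment problem.
Optimal: NorthTel→Band D ($720M), Solara→Band A ($660M), TerraLink→Band F ($901M), VistaNet→Band B ($967M) — total 720+660+901+967 = $3248M.
Row-greedy (each operator in turn takes its best remaining band) gives $2649M, worse by 599.
No other one-to-one assignment exceeds $3248M.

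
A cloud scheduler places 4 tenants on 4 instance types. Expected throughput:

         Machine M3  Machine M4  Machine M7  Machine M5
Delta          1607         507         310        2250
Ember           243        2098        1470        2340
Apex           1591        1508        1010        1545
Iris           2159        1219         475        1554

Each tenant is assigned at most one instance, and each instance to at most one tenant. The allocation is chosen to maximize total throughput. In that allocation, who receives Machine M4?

This is the linear assignment problem.
Optimal: Delta→Machine M5 (2250 ops/s), Ember→Machine M4 (2098 ops/s), Apex→Machine M7 (1010 ops/s), Iris→Machine M3 (2159 ops/s) — total 2250+2098+1010+2159 = 7517 ops/s.
Max-entry greedy (repeatedly take the single best remaining cell) gives 6317 ops/s, worse by 1200.
Ember's own top instance is Machine M5 (2340 ops/s), but forcing Ember→Machine M5 and reassigning the rest optimally gives only 6317 ops/s — worse by 1200.

Ember receives Machine M4.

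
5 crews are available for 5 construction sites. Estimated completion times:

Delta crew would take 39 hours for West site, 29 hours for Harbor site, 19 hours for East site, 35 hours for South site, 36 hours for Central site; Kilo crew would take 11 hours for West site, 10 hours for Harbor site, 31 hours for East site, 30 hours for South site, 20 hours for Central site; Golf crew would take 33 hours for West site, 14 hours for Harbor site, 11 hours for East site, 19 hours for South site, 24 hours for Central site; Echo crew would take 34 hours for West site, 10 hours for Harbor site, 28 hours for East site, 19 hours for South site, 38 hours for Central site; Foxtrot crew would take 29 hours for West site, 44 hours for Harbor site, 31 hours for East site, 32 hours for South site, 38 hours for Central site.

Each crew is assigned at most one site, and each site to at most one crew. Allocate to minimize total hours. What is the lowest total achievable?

Treat this as an assignment problem: match each crew to one site.
Optimal: Delta crew→East site (19 hours), Kilo crew→West site (11 hours), Golf crew→Central site (24 hours), Echo crew→Harbor site (10 hours), Foxtrot crew→South site (32 hours) — total 19+11+24+10+32 = 96 hours.
Column-greedy (each site in turn goes to its cheapest remaining crew) gives 100 hours, worse by 4.
Swapping Delta crew↔Golf crew (Delta crew→Central site 36 hours, Golf crew→East site 11 hours) adds 4.
Checked against all permutations: 96 hours is optimal.

Min total: 96 hours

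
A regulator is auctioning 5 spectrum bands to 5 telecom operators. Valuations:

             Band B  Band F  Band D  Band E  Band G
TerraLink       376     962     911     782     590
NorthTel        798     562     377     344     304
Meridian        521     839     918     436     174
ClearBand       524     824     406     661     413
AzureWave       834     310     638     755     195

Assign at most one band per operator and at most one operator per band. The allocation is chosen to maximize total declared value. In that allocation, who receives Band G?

Optimal: TerraLink→Band G ($590M), NorthTel→Band B ($798M), Meridian→Band D ($918M), ClearBand→Band F ($824M), AzureWave→Band E ($755M) — total 590+798+918+824+755 = $3885M.
Max-entry greedy (repeatedly take the single best remaining cell) gives $3679M, worse by 206.
Next-best assignment: TerraLink→Band F, NorthTel→Band B, Meridian→Band D, ClearBand→Band G, AzureWave→Band E = $3846M.
Swapping ClearBand↔AzureWave (ClearBand→Band E $661M, AzureWave→Band F $310M) loses 608.
Every other assignment is strictly worse.
TerraLink's own top band is Band F ($962M), but forcing TerraLink→Band F and reassigning the rest optimally gives only $3846M — worse by 39.

TerraLink receives Band G.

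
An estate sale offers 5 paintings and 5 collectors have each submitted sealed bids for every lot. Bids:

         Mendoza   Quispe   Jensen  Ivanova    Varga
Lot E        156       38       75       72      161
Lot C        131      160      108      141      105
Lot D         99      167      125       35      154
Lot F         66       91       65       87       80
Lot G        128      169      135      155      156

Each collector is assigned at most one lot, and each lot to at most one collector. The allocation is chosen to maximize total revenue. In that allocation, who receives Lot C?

Quispe receives Lot C.

Treat this as an assignment problem: match each collector to one lot.
Optimal: Mendoza→Lot E ($156), Quispe→Lot C ($160), Jensen→Lot G ($135), Ivanova→Lot F ($87), Varga→Lot D ($154) — total 156+160+135+87+154 = $692.
Max-entry greedy (repeatedly take the single best remaining cell) gives $662, worse by 30.
Next-best assignment: Mendoza→Lot E, Quispe→Lot C, Jensen→Lot F, Ivanova→Lot G, Varga→Lot D = $690.
Swapping Ivanova↔Jensen (Ivanova→Lot G $155, Jensen→Lot F $65) loses 2.
No other one-to-one assignment exceeds $692.
Quispe's own top lot is Lot G ($169), but forcing Quispe→Lot G and reassigning the rest optimally gives only $685 — worse by 7.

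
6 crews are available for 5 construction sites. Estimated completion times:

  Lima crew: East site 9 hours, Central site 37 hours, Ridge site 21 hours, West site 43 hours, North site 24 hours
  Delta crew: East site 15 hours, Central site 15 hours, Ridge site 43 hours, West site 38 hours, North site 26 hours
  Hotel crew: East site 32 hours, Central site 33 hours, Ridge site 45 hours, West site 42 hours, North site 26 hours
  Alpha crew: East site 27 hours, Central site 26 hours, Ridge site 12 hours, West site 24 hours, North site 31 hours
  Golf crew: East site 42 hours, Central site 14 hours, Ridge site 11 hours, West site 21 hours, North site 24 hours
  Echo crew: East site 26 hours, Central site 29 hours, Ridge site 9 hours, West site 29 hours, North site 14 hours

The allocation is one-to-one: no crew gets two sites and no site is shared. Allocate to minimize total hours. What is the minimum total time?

This is a one-to-one assignment (minimum-cost bipartite matching).
Optimal: Lima crew→East site (9 hours), Delta crew→Central site (15 hours), Alpha crew→Ridge site (12 hours), Golf crew→West site (21 hours), Echo crew→North site (14 hours) — total 9+15+12+21+14 = 71 hours.
Swapping Echo crew↔Lima crew (Echo crew→East site 26 hours, Lima crew→North site 24 hours) adds 27.

Minimum total: 71 hours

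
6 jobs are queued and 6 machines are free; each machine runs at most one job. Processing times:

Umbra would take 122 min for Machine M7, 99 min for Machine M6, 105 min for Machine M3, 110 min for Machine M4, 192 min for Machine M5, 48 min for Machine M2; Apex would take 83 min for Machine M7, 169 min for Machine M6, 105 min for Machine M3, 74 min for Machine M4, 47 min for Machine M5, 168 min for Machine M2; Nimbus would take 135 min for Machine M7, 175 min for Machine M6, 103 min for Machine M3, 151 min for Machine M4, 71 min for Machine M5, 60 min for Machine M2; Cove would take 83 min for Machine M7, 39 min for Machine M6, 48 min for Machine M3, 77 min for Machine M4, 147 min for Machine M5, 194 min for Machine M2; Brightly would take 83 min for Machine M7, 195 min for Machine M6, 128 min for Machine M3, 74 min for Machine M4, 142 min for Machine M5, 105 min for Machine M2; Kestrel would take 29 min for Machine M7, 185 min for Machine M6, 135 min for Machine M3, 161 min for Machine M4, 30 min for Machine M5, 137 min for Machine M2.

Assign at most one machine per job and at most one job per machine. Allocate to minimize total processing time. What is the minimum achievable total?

Min total: 340 min

This is the linear assignment problem.
Optimal: Umbra→Machine M2 (48 min), Apex→Machine M5 (47 min), Nimbus→Machine M3 (103 min), Cove→Machine M6 (39 min), Brightly→Machine M4 (74 min), Kestrel→Machine M7 (29 min) — total 48+47+103+39+74+29 = 340 min.
Column-greedy (each machine in turn goes to its cheapest remaining job) gives 435 min, worse by 95.
Next-best assignment: Umbra→Machine M3, Apex→Machine M5, Nimbus→Machine M2, Cove→Machine M6, Brightly→Machine M4, Kestrel→Machine M7 = 354 min.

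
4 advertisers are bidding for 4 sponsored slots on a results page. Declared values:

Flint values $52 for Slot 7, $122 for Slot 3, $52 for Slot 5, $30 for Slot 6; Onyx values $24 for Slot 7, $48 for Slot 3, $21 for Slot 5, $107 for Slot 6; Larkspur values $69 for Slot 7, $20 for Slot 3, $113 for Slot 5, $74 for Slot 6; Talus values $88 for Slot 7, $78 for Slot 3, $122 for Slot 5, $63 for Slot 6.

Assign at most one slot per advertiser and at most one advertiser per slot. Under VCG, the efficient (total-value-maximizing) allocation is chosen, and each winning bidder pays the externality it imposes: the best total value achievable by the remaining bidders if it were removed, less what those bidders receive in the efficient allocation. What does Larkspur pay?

Larkspur pays $34.

Efficient allocation: Flint→Slot 3 ($122), Onyx→Slot 6 ($107), Larkspur→Slot 5 ($113), Talus→Slot 7 ($88); total welfare W = $430.
Larkspur receives Slot 5 at value $113, so the others get W − 113 = $317.
Without Larkspur: best allocation of the remaining 3 bidders over all 4 slots is Flint→Slot 3 ($122), Onyx→Slot 6 ($107), Talus→Slot 5 ($122), total $351.
VCG payment = (others' best without Larkspur) − (others' welfare with Larkspur) = 351 − 317 = $34.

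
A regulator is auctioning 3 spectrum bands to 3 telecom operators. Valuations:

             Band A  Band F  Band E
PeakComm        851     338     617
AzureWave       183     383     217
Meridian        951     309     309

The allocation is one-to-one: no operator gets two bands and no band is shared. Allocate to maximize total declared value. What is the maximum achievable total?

Max total: $1951M

Optimal: PeakComm→Band E ($617M), AzureWave→Band F ($383M), Meridian→Band A ($951M) — total 617+383+951 = $1951M.
Row-greedy (each operator in turn takes its best remaining band) gives $1543M, worse by 408.
Swapping AzureWave↔Meridian (AzureWave→Band A $183M, Meridian→Band F $309M) loses 842.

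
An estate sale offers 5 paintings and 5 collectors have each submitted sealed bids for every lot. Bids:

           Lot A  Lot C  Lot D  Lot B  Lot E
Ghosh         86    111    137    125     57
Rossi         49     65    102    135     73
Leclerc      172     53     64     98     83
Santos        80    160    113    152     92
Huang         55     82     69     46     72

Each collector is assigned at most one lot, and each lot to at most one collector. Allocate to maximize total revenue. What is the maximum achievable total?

This is a one-to-one assignment (maximum-weight bipartite matching).
Optimal: Ghosh→Lot D ($137), Rossi→Lot B ($135), Leclerc→Lot A ($172), Santos→Lot C ($160), Huang→Lot E ($72) — total 137+135+172+160+72 = $676.
No other one-to-one assignment exceeds $676.

Max total: $676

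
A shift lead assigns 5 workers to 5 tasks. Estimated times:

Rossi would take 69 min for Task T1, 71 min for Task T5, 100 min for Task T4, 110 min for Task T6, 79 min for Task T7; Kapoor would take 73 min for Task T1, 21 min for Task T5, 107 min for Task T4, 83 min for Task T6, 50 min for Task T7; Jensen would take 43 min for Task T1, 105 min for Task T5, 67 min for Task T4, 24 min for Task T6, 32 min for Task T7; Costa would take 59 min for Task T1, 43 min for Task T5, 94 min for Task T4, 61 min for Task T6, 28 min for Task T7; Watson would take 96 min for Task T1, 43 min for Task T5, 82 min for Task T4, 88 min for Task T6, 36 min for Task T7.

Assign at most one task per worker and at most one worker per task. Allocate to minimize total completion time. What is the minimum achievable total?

Treat this as an assignment problem: match each worker to one task.
Optimal: Rossi→Task T1 (69 min), Kapoor→Task T5 (21 min), Jensen→Task T6 (24 min), Costa→Task T7 (28 min), Watson→Task T4 (82 min) — total 69+21+24+28+82 = 224 min.
Column-greedy (each task in turn goes to its cheapest remaining worker) gives 286 min, worse by 62.
Swapping Kapoor↔Jensen (Kapoor→Task T6 83 min, Jensen→Task T5 105 min) adds 143.

Min total: 224 min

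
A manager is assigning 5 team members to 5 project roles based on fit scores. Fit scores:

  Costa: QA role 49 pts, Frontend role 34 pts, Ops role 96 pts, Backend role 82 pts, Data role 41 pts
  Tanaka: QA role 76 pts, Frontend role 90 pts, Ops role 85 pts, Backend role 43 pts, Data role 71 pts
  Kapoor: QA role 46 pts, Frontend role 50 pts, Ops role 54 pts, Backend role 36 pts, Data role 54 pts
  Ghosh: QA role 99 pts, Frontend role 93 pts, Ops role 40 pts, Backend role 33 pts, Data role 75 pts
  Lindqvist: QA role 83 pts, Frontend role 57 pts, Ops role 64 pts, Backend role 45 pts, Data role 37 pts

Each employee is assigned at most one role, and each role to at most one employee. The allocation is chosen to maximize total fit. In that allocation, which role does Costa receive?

Costa receives Backend role.

This is a one-to-one assignment (maximum-weight bipartite matching).
Optimal: Costa→Backend role (82 pts), Tanaka→Ops role (85 pts), Kapoor→Data role (54 pts), Ghosh→Frontend role (93 pts), Lindqvist→QA role (83 pts) — total 82+85+54+93+83 = 397 pts.
Max-entry greedy (repeatedly take the single best remaining cell) gives 384 pts, worse by 13.
Next-best assignment: Costa→Backend role, Tanaka→Frontend role, Kapoor→Data role, Ghosh→QA role, Lindqvist→Ops role = 389 pts.
Swapping Costa↔Lindqvist (Costa→QA role 49 pts, Lindqvist→Backend role 45 pts) loses 71.
Costa's own top role is Ops role (96 pts), but forcing Costa→Ops role and reassigning the rest optimally gives only 384 pts — worse by 13.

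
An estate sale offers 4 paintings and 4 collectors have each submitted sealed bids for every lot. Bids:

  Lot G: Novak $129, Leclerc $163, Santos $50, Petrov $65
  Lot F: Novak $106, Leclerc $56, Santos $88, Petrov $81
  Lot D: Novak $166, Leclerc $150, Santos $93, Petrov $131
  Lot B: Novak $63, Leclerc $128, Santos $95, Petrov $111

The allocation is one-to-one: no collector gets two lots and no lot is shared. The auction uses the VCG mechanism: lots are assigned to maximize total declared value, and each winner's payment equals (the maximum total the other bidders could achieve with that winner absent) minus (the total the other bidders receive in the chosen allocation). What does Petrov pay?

Petrov pays $7.

Efficient allocation: Novak→Lot D ($166), Leclerc→Lot G ($163), Santos→Lot F ($88), Petrov→Lot B ($111); total welfare W = $528.
Petrov receives Lot B at value $111, so the others get W − 111 = $417.
Without Petrov: best allocation of the remaining 3 bidders over all 4 lots is Novak→Lot D ($166), Leclerc→Lot G ($163), Santos→Lot B ($95), total $424.
VCG payment = (others' best without Petrov) − (others' welfare with Petrov) = 424 − 417 = $7.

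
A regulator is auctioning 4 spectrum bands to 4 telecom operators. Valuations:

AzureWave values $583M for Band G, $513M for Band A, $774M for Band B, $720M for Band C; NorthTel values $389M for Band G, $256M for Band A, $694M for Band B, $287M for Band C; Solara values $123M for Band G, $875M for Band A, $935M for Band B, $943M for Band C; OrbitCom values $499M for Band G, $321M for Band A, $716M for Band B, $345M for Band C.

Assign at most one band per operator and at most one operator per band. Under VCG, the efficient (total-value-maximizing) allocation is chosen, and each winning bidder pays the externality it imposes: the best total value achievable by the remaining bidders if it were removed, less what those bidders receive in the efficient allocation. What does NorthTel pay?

Efficient allocation: AzureWave→Band C ($720M), NorthTel→Band B ($694M), Solara→Band A ($875M), OrbitCom→Band G ($499M); total welfare W = $2788M.
NorthTel receives Band B at value $694M, so the others get W − 694 = $2094M.
Without NorthTel: best allocation of the remaining 3 bidders over all 4 bands is AzureWave→Band C ($720M), Solara→Band A ($875M), OrbitCom→Band B ($716M), total $2311M.
VCG payment = (others' best without NorthTel) − (others' welfare with NorthTel) = 2311 − 2094 = $217M.

NorthTel pays $217M.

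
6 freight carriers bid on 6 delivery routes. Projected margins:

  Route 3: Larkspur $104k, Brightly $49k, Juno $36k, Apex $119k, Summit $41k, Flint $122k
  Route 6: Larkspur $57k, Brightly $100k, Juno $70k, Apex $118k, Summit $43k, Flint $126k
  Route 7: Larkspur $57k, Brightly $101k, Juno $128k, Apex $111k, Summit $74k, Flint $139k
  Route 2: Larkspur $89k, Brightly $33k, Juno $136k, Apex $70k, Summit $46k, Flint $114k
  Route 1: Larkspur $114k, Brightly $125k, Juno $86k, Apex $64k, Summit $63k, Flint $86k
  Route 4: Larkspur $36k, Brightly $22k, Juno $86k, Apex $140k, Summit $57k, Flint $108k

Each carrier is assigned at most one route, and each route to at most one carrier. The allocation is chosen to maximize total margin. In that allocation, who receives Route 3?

Larkspur receives Route 3.

This is a one-to-one assignment (maximum-weight bipartite matching).
Optimal: Larkspur→Route 3 ($104k), Brightly→Route 1 ($125k), Juno→Route 2 ($136k), Apex→Route 4 ($140k), Summit→Route 7 ($74k), Flint→Route 6 ($126k) — total 104+125+136+140+74+126 = $705k.
Max-entry greedy (repeatedly take the single best remaining cell) gives $687k, worse by 18.
Next-best assignment: Larkspur→Route 3, Brightly→Route 1, Juno→Route 2, Apex→Route 4, Summit→Route 6, Flint→Route 7 = $687k.
Swapping Larkspur↔Brightly (Larkspur→Route 1 $114k, Brightly→Route 3 $49k) loses 66.
No other one-to-one assignment exceeds $705k.
Larkspur's own top route is Route 1 ($114k), but forcing Larkspur→Route 1 and reassigning the rest optimally gives only $686k — worse by 19.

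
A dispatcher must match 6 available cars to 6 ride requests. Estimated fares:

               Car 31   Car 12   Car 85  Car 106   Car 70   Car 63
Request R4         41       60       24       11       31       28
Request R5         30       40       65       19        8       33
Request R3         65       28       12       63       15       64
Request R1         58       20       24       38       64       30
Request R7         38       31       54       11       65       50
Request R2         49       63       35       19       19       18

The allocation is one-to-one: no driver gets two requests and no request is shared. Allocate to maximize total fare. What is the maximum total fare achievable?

Optimal: Car 31→Request R2 ($49), Car 12→Request R4 ($60), Car 85→Request R5 ($65), Car 106→Request R3 ($63), Car 70→Request R1 ($64), Car 63→Request R7 ($50) — total 49+60+65+63+64+50 = $351.
Column-greedy (each request in turn goes to its best remaining driver) gives $323, worse by 28.
Next-best assignment: Car 31→Request R4, Car 12→Request R2, Car 85→Request R5, Car 106→Request R3, Car 70→Request R1, Car 63→Request R7 = $346.
Swapping Car 106↔Car 70 (Car 106→Request R1 $38, Car 70→Request R3 $15) loses 74.
Every other assignment is strictly worse.

Max total: $351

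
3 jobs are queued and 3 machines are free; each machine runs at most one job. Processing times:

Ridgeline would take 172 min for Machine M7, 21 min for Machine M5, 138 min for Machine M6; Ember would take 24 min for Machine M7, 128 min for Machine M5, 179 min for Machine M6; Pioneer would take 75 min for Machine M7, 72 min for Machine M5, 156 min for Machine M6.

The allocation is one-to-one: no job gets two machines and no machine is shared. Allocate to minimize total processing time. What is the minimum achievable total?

Optimal: Ridgeline→Machine M5 (21 min), Ember→Machine M7 (24 min), Pioneer→Machine M6 (156 min) — total 21+24+156 = 201 min.
No other one-to-one assignment undercuts 201 min.

Min total: 201 min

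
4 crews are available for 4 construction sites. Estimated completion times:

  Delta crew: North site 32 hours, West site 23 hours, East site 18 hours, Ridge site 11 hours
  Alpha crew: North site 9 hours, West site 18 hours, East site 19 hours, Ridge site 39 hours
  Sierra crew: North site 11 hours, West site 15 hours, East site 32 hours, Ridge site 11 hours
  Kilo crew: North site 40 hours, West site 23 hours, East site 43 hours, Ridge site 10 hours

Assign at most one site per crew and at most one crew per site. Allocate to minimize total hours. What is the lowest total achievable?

Minimum total: 52 hours

This is a one-to-one assignment (minimum-cost bipartite matching).
Optimal: Delta crew→East site (18 hours), Alpha crew→North site (9 hours), Sierra crew→West site (15 hours), Kilo crew→Ridge site (10 hours) — total 18+9+15+10 = 52 hours.
Row-greedy (each crew in turn takes its cheapest remaining site) gives 78 hours, worse by 26.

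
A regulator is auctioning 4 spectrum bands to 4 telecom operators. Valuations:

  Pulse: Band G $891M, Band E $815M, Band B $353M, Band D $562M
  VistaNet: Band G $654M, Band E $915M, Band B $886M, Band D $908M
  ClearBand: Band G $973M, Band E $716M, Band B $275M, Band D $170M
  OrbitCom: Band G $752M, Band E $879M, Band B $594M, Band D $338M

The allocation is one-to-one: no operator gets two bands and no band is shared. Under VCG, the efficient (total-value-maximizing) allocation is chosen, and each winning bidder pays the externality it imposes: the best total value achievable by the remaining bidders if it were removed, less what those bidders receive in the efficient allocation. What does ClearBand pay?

Efficient allocation: Pulse→Band D ($562M), VistaNet→Band B ($886M), ClearBand→Band G ($973M), OrbitCom→Band E ($879M); total welfare W = $3300M.
ClearBand receives Band G at value $973M, so the others get W − 973 = $2327M.
Without ClearBand: best allocation of the remaining 3 bidders over all 4 bands is Pulse→Band G ($891M), VistaNet→Band D ($908M), OrbitCom→Band E ($879M), total $2678M.
VCG payment = (others' best without ClearBand) − (others' welfare with ClearBand) = 2678 − 2327 = $351M.

ClearBand pays $351M.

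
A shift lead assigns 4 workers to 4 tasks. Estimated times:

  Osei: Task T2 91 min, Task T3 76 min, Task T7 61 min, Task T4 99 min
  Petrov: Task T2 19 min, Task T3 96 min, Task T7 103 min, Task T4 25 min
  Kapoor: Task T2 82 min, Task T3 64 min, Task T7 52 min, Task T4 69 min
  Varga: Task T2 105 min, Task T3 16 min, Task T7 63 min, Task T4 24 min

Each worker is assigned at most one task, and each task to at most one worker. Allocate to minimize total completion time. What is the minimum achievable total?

This is the linear assignment problem.
Optimal: Osei→Task T7 (61 min), Petrov→Task T2 (19 min), Kapoor→Task T4 (69 min), Varga→Task T3 (16 min) — total 61+19+69+16 = 165 min.
Row-greedy (each worker in turn takes its cheapest remaining task) gives 168 min, worse by 3.
Next-best assignment: Osei→Task T7, Petrov→Task T2, Kapoor→Task T3, Varga→Task T4 = 168 min.
No other one-to-one assignment undercuts 165 min.

Minimum total: 165 min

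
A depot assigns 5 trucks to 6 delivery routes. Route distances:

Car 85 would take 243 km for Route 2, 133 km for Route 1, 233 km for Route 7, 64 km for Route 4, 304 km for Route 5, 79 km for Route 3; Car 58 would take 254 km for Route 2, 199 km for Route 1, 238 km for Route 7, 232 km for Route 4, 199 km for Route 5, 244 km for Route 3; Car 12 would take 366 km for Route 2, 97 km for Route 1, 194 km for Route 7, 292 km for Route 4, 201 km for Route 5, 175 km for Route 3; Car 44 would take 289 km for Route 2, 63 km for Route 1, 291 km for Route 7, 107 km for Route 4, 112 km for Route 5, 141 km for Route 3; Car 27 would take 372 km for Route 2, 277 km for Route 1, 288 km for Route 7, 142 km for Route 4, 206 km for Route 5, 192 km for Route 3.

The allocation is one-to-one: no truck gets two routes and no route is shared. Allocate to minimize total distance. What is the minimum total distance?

Minimum total: 668 km

Optimal: Car 85→Route 3 (79 km), Car 58→Route 7 (238 km), Car 12→Route 1 (97 km), Car 44→Route 5 (112 km), Car 27→Route 4 (142 km) — total 79+238+97+112+142 = 668 km.
Column-greedy (each route in turn goes to its cheapest remaining truck) gives 841 km, worse by 173.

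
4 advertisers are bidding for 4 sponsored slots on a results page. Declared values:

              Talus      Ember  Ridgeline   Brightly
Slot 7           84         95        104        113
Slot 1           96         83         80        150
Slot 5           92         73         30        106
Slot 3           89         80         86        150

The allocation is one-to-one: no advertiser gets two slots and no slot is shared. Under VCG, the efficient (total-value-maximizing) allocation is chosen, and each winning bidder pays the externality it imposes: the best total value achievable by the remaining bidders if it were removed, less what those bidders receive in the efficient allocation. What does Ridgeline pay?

Ridgeline pays $16.

Efficient allocation: Talus→Slot 5 ($92), Ember→Slot 1 ($83), Ridgeline→Slot 7 ($104), Brightly→Slot 3 ($150); total welfare W = $429.
Ridgeline receives Slot 7 at value $104, so the others get W − 104 = $325.
Without Ridgeline: best allocation of the remaining 3 bidders over all 4 slots is Talus→Slot 1 ($96), Ember→Slot 7 ($95), Brightly→Slot 3 ($150), total $341.
VCG payment = (others' best without Ridgeline) − (others' welfare with Ridgeline) = 341 − 325 = $16.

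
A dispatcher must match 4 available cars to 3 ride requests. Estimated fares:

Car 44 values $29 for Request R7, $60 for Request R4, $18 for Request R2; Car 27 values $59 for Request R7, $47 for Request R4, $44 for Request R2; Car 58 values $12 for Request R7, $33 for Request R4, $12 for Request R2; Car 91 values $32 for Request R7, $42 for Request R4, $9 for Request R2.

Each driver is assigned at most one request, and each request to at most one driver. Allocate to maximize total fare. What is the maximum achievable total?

Maximum total: $136

This is the linear assignment problem.
Optimal: Car 91→Request R7 ($32), Car 44→Request R4 ($60), Car 27→Request R2 ($44) — total 32+60+44 = $136.
Max-entry greedy (repeatedly take the single best remaining cell) gives $131, worse by 5.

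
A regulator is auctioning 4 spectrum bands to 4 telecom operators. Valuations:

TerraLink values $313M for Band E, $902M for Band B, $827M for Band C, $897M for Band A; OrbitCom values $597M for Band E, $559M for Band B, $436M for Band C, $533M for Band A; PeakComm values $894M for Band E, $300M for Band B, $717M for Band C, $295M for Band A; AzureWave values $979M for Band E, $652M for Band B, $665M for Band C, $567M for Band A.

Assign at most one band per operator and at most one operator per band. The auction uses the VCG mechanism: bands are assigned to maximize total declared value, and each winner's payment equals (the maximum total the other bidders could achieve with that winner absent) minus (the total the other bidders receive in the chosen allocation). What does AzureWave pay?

AzureWave pays $177M.

Efficient allocation: TerraLink→Band A ($897M), OrbitCom→Band B ($559M), PeakComm→Band C ($717M), AzureWave→Band E ($979M); total welfare W = $3152M.
AzureWave receives Band E at value $979M, so the others get W − 979 = $2173M.
Without AzureWave: best allocation of the remaining 3 bidders over all 4 bands is TerraLink→Band A ($897M), OrbitCom→Band B ($559M), PeakComm→Band E ($894M), total $2350M.
VCG payment = (others' best without AzureWave) − (others' welfare with AzureWave) = 2350 − 2173 = $177M.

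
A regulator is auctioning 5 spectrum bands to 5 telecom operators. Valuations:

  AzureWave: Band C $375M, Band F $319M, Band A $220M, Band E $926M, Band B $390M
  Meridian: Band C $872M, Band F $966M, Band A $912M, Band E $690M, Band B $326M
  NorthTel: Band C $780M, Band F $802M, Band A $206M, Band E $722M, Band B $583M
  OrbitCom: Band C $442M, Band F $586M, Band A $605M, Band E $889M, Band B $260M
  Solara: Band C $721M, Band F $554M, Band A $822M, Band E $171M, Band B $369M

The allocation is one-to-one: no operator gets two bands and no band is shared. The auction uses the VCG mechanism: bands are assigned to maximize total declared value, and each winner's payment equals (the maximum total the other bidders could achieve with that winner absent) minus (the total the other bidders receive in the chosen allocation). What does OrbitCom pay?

OrbitCom pays $536M.

Efficient allocation: AzureWave→Band B ($390M), Meridian→Band F ($966M), NorthTel→Band C ($780M), OrbitCom→Band E ($889M), Solara→Band A ($822M); total welfare W = $3847M.
OrbitCom receives Band E at value $889M, so the others get W − 889 = $2958M.
Without OrbitCom: best allocation of the remaining 4 bidders over all 5 bands is AzureWave→Band E ($926M), Meridian→Band F ($966M), NorthTel→Band C ($780M), Solara→Band A ($822M), total $3494M.
VCG payment = (others' best without OrbitCom) − (others' welfare with OrbitCom) = 3494 − 2958 = $536M.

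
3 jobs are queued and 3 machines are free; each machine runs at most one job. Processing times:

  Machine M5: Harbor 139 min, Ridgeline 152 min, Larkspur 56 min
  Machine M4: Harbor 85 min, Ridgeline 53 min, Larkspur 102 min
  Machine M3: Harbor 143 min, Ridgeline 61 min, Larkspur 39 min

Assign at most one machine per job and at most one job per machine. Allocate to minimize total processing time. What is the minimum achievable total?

This is a one-to-one assignment (minimum-cost bipartite matching).
Optimal: Harbor→Machine M4 (85 min), Ridgeline→Machine M3 (61 min), Larkspur→Machine M5 (56 min) — total 85+61+56 = 202 min.
Column-greedy (each machine in turn goes to its cheapest remaining job) gives 252 min, worse by 50.
Every other assignment is strictly worse.

Min total: 202 min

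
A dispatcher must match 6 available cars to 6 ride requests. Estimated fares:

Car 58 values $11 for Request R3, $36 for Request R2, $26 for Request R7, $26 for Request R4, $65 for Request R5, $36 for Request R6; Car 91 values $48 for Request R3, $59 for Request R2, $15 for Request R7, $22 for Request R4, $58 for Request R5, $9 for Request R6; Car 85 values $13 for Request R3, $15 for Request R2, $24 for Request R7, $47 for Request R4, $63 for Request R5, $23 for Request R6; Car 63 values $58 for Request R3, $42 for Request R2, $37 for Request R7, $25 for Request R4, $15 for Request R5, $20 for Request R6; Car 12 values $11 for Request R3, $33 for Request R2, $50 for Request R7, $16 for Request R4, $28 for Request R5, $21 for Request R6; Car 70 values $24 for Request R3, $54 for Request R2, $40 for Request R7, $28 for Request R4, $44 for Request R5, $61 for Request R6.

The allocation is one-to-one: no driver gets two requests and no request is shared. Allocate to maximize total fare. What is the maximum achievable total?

Max total: $340

Optimal: Car 58→Request R5 ($65), Car 91→Request R2 ($59), Car 85→Request R4 ($47), Car 63→Request R3 ($58), Car 12→Request R7 ($50), Car 70→Request R6 ($61) — total 65+59+47+58+50+61 = $340.
Swapping Car 91↔Car 70 (Car 91→Request R6 $9, Car 70→Request R2 $54) loses 57.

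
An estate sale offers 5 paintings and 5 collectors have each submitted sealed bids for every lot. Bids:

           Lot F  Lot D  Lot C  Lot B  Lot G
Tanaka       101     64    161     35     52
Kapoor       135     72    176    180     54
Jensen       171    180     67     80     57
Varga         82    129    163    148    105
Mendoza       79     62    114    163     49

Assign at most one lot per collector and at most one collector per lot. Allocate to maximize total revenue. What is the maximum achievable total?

Max total: $744

This is a one-to-one assignment (maximum-weight bipartite matching).
Optimal: Tanaka→Lot C ($161), Kapoor→Lot F ($135), Jensen→Lot D ($180), Varga→Lot G ($105), Mendoza→Lot B ($163) — total 161+135+180+105+163 = $744.
Column-greedy (each lot in turn goes to its best remaining collector) gives $691, worse by 53.
Next-best assignment: Tanaka→Lot F, Kapoor→Lot C, Jensen→Lot D, Varga→Lot G, Mendoza→Lot B = $725.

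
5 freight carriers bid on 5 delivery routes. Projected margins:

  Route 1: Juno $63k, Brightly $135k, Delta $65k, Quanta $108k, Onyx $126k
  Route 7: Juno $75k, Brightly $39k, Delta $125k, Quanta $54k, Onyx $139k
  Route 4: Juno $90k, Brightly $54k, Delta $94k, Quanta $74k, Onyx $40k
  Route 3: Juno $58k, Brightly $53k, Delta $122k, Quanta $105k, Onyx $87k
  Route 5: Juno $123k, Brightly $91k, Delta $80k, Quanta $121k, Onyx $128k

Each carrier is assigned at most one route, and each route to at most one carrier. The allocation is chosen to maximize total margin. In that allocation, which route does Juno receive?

Optimal: Juno→Route 4 ($90k), Brightly→Route 1 ($135k), Delta→Route 3 ($122k), Quanta→Route 5 ($121k), Onyx→Route 7 ($139k) — total 90+135+122+121+139 = $607k.
Column-greedy (each route in turn goes to its best remaining carrier) gives $596k, worse by 11.
Every other assignment is strictly worse.
Juno's own top route is Route 5 ($123k), but forcing Juno→Route 5 and reassigning the rest optimally gives only $596k — worse by 11.

Juno receives Route 4.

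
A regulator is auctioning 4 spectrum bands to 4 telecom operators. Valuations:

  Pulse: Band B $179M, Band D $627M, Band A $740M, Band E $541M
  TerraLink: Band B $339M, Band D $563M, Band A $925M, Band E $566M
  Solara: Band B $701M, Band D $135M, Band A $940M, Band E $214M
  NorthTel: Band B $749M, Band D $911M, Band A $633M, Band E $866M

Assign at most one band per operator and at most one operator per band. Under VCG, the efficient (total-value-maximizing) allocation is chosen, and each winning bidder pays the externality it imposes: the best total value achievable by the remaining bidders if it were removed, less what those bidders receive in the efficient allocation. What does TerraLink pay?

TerraLink pays $239M.

Efficient allocation: Pulse→Band D ($627M), TerraLink→Band A ($925M), Solara→Band B ($701M), NorthTel→Band E ($866M); total welfare W = $3119M.
TerraLink receives Band A at value $925M, so the others get W − 925 = $2194M.
Without TerraLink: best allocation of the remaining 3 bidders over all 4 bands is Pulse→Band D ($627M), Solara→Band A ($940M), NorthTel→Band E ($866M), total $2433M.
VCG payment = (others' best without TerraLink) − (others' welfare with TerraLink) = 2433 − 2194 = $239M.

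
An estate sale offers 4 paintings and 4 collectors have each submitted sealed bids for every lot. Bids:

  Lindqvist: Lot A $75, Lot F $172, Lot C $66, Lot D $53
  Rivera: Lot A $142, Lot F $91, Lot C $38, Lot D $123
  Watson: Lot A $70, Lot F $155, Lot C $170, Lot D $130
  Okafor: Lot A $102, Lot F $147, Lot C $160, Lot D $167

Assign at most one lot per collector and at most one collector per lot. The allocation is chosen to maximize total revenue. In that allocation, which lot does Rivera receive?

Rivera receives Lot A.

Optimal: Lindqvist→Lot F ($172), Rivera→Lot A ($142), Watson→Lot C ($170), Okafor→Lot D ($167) — total 172+142+170+167 = $651.
Swapping Rivera↔Lindqvist (Rivera→Lot F $91, Lindqvist→Lot A $75) loses 148.
Checked against all permutations: $651 is optimal.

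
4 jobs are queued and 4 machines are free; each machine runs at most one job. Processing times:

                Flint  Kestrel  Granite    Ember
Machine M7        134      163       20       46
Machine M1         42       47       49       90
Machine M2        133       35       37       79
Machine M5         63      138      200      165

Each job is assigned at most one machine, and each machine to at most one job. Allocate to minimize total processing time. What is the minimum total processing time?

Min total: 193 min

This is the linear assignment problem.
Optimal: Flint→Machine M5 (63 min), Kestrel→Machine M1 (47 min), Granite→Machine M2 (37 min), Ember→Machine M7 (46 min) — total 63+47+37+46 = 193 min.
Row-greedy (each job in turn takes its cheapest remaining machine) gives 262 min, worse by 69.
Swapping Kestrel↔Ember (Kestrel→Machine M7 163 min, Ember→Machine M1 90 min) adds 160.
No other one-to-one assignment undercuts 193 min.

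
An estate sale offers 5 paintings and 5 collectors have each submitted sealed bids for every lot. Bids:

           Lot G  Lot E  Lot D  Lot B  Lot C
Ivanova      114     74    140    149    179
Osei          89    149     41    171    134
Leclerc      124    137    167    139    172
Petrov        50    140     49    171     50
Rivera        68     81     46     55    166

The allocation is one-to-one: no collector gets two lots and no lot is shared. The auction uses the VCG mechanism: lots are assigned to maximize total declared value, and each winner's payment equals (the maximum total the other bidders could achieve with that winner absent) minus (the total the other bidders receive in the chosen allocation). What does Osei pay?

Osei pays $4.

Efficient allocation: Ivanova→Lot G ($114), Osei→Lot E ($149), Leclerc→Lot D ($167), Petrov→Lot B ($171), Rivera→Lot C ($166); total welfare W = $767.
Osei receives Lot E at value $149, so the others get W − 149 = $618.
Without Osei: best allocation of the remaining 4 bidders over all 5 lots is Ivanova→Lot B ($149), Leclerc→Lot D ($167), Petrov→Lot E ($140), Rivera→Lot C ($166), total $622.
VCG payment = (others' best without Osei) − (others' welfare with Osei) = 622 − 618 = $4.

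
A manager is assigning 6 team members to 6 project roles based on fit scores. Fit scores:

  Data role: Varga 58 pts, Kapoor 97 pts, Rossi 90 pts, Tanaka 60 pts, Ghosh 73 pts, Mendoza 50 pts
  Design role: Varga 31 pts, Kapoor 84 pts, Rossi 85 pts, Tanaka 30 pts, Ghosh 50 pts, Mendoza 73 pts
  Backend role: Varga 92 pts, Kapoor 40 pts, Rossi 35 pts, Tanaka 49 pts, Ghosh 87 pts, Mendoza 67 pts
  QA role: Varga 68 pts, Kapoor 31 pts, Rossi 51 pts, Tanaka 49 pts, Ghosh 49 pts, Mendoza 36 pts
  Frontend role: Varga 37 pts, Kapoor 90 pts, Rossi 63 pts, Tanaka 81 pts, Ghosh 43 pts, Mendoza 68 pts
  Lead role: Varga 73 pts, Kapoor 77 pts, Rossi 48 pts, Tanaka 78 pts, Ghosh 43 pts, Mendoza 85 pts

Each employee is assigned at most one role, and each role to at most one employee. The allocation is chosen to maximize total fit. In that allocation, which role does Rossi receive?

Optimal: Varga→QA role (68 pts), Kapoor→Data role (97 pts), Rossi→Design role (85 pts), Tanaka→Frontend role (81 pts), Ghosh→Backend role (87 pts), Mendoza→Lead role (85 pts) — total 68+97+85+81+87+85 = 503 pts.
Column-greedy (each role in turn goes to its best remaining employee) gives 434 pts, worse by 69.
Next-best assignment: Varga→QA role, Kapoor→Design role, Rossi→Data role, Tanaka→Frontend role, Ghosh→Backend role, Mendoza→Lead role = 495 pts.
Swapping Rossi↔Mendoza (Rossi→Lead role 48 pts, Mendoza→Design role 73 pts) loses 49.
No other one-to-one assignment exceeds 503 pts.
Rossi's own top role is Data role (90 pts), but forcing Rossi→Data role and reassigning the rest optimally gives only 495 pts — worse by 8.

Rossi receives Design role.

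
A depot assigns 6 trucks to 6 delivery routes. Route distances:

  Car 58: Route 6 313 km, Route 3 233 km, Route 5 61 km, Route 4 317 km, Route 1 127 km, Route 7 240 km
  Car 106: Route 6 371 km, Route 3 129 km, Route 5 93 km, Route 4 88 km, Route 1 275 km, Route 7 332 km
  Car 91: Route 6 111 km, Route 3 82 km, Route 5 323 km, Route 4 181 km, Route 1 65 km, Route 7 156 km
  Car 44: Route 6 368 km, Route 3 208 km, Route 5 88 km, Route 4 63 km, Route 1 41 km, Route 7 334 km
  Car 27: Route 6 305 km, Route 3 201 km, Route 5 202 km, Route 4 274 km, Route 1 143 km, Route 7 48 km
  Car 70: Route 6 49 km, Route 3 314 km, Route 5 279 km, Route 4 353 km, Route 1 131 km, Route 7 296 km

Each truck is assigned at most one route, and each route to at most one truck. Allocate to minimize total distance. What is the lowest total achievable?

Min total: 369 km

Treat this as an assignment problem: match each truck to one route.
Optimal: Car 58→Route 5 (61 km), Car 106→Route 4 (88 km), Car 91→Route 3 (82 km), Car 44→Route 1 (41 km), Car 27→Route 7 (48 km), Car 70→Route 6 (49 km) — total 61+88+82+41+48+49 = 369 km.
Column-greedy (each route in turn goes to its cheapest remaining truck) gives 730 km, worse by 361.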